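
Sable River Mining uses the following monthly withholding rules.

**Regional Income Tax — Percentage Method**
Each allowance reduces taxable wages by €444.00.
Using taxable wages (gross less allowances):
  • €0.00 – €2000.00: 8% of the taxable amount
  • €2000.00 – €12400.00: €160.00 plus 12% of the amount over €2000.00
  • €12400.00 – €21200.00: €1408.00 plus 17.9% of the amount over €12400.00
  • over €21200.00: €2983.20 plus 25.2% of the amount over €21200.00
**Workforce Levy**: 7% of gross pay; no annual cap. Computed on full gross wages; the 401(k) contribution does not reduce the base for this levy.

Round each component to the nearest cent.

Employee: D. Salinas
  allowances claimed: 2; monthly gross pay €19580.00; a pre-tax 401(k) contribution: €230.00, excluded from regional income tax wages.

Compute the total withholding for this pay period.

€3863.70

Regional Income Tax: taxable = €19580.00 − €230.00 − 2×€444.00 = €18462.00
  €1408.00 + 17.9% × (€18462.00 − €12400.00) = €1408.00 + 17.9% × €6062.00 = €2493.10
Workforce Levy: 7% × €19580.00 = €1370.60
Total: €2493.10 + €1370.60 = €3863.70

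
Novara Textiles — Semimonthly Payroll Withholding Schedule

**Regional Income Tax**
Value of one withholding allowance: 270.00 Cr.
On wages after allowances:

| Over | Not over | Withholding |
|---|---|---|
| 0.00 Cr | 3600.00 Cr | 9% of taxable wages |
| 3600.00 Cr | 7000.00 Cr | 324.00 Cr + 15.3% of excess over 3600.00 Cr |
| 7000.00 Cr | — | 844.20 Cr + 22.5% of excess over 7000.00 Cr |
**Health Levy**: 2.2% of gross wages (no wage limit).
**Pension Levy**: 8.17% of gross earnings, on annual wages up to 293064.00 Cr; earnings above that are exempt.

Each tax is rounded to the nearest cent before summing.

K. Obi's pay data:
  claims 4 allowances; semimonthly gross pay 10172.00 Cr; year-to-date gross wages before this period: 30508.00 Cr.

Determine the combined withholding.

2369.73 Cr

Regional Income Tax: taxable = 10172.00 Cr − 4×270.00 Cr = 9092.00 Cr
  844.20 Cr + 22.5% × (9092.00 Cr − 7000.00 Cr) = 844.20 Cr + 22.5% × 2092.00 Cr = 1314.90 Cr
Health Levy: 2.2% × 10172.00 Cr = 223.78 Cr
Pension Levy: 8.17% × 10172.00 Cr = 831.05 Cr
Total: 1314.90 Cr + 223.78 Cr + 831.05 Cr = 2369.73 Cr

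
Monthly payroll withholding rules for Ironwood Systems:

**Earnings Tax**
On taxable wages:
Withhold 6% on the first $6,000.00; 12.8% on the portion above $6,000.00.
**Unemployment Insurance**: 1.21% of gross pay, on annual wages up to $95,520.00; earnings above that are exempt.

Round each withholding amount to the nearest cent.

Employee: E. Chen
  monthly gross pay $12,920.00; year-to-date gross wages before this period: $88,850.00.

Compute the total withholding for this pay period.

$1,326.47

Earnings Tax: taxable = $12,920.00
  $360.00 + 12.8% × ($12,920.00 − $6,000.00) = $360.00 + 12.8% × $6,920.00 = $1,245.76
Unemployment Insurance: cap $95,520.00 − YTD $88,850.00 = $6,670.00 subject; 1.21% × $6,670.00 = $80.71
Total: $1,245.76 + $80.71 = $1,326.47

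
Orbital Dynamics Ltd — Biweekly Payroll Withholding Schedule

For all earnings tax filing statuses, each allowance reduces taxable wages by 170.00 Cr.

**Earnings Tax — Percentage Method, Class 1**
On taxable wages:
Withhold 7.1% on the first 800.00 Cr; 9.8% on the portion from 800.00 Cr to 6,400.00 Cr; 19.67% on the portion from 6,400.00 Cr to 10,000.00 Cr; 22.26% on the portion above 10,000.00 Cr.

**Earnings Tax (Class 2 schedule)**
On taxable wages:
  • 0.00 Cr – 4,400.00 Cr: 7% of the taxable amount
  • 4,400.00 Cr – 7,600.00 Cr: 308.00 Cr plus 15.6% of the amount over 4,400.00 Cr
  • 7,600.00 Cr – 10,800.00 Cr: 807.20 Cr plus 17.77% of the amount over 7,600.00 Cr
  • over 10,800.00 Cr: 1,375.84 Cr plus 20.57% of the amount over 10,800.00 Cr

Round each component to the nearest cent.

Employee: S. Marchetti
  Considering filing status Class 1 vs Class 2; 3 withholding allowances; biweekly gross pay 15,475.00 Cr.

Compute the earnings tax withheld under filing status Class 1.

Earnings Tax (Class 1): taxable = 15,475.00 Cr − 3×170.00 Cr = 14,965.00 Cr
  1,313.72 Cr + 22.26% × (14,965.00 Cr − 10,000.00 Cr) = 1,313.72 Cr + 22.26% × 4,965.00 Cr = 2,418.93 Cr

2,418.93 Cr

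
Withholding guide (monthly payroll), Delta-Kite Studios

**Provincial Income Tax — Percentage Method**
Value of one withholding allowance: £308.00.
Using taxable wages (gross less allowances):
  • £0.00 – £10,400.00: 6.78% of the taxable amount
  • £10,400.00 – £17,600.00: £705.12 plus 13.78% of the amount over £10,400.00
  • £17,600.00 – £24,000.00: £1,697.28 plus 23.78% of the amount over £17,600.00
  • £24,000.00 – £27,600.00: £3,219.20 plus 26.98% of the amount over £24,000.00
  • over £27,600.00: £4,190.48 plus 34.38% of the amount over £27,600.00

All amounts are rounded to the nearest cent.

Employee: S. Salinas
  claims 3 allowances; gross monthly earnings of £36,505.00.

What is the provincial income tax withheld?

Provincial Income Tax: taxable = £36,505.00 − 3×£308.00 = £35,581.00
  £4,190.48 + 34.38% × (£35,581.00 − £27,600.00) = £4,190.48 + 34.38% × £7,981.00 = £6,934.35

£6,934.35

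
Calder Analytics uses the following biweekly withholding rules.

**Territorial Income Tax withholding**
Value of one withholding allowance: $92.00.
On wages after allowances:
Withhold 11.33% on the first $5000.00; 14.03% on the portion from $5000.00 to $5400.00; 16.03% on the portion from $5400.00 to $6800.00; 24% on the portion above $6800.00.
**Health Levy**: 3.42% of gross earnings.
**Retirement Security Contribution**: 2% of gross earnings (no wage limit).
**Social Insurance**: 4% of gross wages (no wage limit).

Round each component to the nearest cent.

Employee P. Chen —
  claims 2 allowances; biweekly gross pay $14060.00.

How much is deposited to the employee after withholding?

Territorial Income Tax: taxable = $14060.00 − 2×$92.00 = $13876.00
  $847.04 + 24% × ($13876.00 − $6800.00) = $847.04 + 24% × $7076.00 = $2545.28
Health Levy: 3.42% × $14060.00 = $480.85
Retirement Security Contribution: 2% × $14060.00 = $281.20
Social Insurance: 4% × $14060.00 = $562.40
Total withheld: $2545.28 + $480.85 + $281.20 + $562.40 = $3869.73
Net pay: $14060.00 − $3869.73 = $10190.27

$10190.27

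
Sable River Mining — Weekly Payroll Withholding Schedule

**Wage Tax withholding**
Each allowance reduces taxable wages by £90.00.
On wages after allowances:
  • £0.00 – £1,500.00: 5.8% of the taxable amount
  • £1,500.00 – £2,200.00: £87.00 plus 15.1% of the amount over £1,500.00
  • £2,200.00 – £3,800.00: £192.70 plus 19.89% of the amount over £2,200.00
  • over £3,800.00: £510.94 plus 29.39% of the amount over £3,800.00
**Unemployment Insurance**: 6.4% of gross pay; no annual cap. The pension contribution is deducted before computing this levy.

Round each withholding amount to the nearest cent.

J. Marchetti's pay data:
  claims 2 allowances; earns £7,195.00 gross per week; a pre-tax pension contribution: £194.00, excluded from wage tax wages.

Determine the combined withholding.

£1,846.87

Wage Tax: taxable = £7,195.00 − £194.00 − 2×£90.00 = £6,821.00
  £510.94 + 29.39% × (£6,821.00 − £3,800.00) = £510.94 + 29.39% × £3,021.00 = £1,398.81
Unemployment Insurance: 6.4% × £7,001.00 = £448.06
Total: £1,398.81 + £448.06 = £1,846.87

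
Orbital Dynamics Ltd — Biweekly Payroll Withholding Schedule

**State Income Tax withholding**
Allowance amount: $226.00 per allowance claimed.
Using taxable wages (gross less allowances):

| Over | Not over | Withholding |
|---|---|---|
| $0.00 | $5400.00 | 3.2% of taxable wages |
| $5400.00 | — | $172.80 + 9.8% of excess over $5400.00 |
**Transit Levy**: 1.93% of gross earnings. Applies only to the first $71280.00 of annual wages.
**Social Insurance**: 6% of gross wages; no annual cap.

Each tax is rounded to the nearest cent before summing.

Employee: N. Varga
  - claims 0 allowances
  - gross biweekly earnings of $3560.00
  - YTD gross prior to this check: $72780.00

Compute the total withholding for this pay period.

State Income Tax: taxable = $3560.00
  3.2% × $3560.00 = $113.92
Transit Levy: YTD $72780.00 ≥ cap $71280.00 → $0.00
Social Insurance: 6% × $3560.00 = $213.60
Total: $113.92 + $0.00 + $213.60 = $327.52

$327.52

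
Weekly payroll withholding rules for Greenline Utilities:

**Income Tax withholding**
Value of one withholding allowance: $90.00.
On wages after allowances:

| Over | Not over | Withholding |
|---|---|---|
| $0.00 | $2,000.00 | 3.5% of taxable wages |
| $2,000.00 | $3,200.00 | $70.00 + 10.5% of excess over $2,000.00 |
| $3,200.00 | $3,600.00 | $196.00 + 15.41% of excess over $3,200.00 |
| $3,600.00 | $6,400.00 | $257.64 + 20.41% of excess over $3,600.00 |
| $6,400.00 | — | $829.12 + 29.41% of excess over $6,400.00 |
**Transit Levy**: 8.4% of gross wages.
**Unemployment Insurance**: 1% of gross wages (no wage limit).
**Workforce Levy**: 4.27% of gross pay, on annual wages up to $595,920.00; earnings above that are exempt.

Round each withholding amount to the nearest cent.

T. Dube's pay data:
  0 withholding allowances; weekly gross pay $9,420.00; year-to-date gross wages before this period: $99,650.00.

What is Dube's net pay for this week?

Income Tax: taxable = $9,420.00
  $829.12 + 29.41% × ($9,420.00 − $6,400.00) = $829.12 + 29.41% × $3,020.00 = $1,717.30
Transit Levy: 8.4% × $9,420.00 = $791.28
Unemployment Insurance: 1% × $9,420.00 = $94.20
Workforce Levy: 4.27% × $9,420.00 = $402.23
Total withheld: $1,717.30 + $791.28 + $94.20 + $402.23 = $3,005.01
Net pay: $9,420.00 − $3,005.01 = $6,414.99

$6,414.99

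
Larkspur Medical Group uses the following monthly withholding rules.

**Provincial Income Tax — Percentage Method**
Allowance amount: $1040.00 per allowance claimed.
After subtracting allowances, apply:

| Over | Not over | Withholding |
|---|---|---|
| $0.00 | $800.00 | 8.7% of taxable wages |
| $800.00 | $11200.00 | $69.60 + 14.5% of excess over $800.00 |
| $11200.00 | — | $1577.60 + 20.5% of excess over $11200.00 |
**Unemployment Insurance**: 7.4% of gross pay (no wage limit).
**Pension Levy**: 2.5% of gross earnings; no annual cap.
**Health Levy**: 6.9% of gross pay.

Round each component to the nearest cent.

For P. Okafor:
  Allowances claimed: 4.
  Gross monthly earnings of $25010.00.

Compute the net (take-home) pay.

Provincial Income Tax: taxable = $25010.00 − 4×$1040.00 = $20850.00
  $1577.60 + 20.5% × ($20850.00 − $11200.00) = $1577.60 + 20.5% × $9650.00 = $3555.85
Unemployment Insurance: 7.4% × $25010.00 = $1850.74
Pension Levy: 2.5% × $25010.00 = $625.25
Health Levy: 6.9% × $25010.00 = $1725.69
Total withheld: $3555.85 + $1850.74 + $625.25 + $1725.69 = $7757.53
Net pay: $25010.00 − $7757.53 = $17252.47

$17252.47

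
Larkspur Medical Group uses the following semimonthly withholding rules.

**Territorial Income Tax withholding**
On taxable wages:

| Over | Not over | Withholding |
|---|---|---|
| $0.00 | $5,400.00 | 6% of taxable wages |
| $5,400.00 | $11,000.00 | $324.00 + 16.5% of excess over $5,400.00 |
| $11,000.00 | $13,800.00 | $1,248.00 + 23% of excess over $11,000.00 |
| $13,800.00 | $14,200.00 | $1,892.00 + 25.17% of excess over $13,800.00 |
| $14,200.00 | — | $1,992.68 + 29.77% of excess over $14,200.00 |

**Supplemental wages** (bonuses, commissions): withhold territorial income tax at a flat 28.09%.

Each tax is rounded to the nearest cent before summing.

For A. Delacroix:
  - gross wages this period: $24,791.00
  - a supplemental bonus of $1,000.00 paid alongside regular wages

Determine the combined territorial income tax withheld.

$5,426.52

Territorial Income Tax: taxable = $24,791.00
  $1,992.68 + 29.77% × ($24,791.00 − $14,200.00) = $1,992.68 + 29.77% × $10,591.00 = $5,145.62
Supplemental (28.09% flat on bonus): 28.09% × $1,000.00 = $280.90
Total territorial income tax: $5,145.62 + $280.90 = $5,426.52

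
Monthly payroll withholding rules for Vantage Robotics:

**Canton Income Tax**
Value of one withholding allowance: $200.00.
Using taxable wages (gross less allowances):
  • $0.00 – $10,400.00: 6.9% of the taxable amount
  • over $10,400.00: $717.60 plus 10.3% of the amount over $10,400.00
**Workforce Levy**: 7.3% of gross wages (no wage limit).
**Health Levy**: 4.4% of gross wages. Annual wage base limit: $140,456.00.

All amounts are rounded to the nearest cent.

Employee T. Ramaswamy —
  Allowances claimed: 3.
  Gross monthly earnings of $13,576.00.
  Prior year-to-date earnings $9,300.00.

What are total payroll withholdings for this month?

$2,571.32

Canton Income Tax: taxable = $13,576.00 − 3×$200.00 = $12,976.00
  $717.60 + 10.3% × ($12,976.00 − $10,400.00) = $717.60 + 10.3% × $2,576.00 = $982.93
Workforce Levy: 7.3% × $13,576.00 = $991.05
Health Levy: 4.4% × $13,576.00 = $597.34
Total: $982.93 + $991.05 + $597.34 = $2,571.32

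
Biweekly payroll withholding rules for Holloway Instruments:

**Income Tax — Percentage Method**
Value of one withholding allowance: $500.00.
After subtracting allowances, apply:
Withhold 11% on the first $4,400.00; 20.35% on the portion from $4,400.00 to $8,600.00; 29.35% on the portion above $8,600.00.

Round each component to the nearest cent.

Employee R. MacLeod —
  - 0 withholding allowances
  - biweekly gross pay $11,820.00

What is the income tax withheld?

Income Tax: taxable = $11,820.00
  $1,338.70 + 29.35% × ($11,820.00 − $8,600.00) = $1,338.70 + 29.35% × $3,220.00 = $2,283.77

$2,283.77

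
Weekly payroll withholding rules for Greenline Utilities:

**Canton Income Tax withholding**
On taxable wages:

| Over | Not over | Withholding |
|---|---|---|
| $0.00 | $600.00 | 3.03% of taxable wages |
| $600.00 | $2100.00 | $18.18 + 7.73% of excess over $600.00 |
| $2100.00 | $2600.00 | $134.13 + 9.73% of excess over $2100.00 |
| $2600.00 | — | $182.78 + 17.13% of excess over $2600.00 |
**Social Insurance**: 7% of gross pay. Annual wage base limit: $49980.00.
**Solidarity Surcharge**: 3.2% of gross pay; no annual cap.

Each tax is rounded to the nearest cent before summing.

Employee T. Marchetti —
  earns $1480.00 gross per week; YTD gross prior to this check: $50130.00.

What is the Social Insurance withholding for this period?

Social Insurance: YTD $50130.00 ≥ cap $49980.00 → $0.00

$0.00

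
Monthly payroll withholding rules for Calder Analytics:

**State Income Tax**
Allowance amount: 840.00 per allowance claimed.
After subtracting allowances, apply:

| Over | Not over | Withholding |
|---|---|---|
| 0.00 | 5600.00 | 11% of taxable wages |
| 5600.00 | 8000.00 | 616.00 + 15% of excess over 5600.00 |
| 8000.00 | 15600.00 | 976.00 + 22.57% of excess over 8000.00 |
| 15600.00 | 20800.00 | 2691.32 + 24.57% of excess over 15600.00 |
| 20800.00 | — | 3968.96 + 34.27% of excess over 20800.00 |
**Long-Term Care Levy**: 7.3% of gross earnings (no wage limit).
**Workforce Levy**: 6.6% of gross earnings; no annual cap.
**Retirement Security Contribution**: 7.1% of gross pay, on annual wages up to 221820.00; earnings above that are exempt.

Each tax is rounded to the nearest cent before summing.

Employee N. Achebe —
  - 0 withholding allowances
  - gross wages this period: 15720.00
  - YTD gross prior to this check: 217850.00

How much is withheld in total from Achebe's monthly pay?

5187.75

State Income Tax: taxable = 15720.00
  2691.32 + 24.57% × (15720.00 − 15600.00) = 2691.32 + 24.57% × 120.00 = 2720.80
Long-Term Care Levy: 7.3% × 15720.00 = 1147.56
Workforce Levy: 6.6% × 15720.00 = 1037.52
Retirement Security Contribution: cap 221820.00 − YTD 217850.00 = 3970.00 subject; 7.1% × 3970.00 = 281.87
Total: 2720.80 + 1147.56 + 1037.52 + 281.87 = 5187.75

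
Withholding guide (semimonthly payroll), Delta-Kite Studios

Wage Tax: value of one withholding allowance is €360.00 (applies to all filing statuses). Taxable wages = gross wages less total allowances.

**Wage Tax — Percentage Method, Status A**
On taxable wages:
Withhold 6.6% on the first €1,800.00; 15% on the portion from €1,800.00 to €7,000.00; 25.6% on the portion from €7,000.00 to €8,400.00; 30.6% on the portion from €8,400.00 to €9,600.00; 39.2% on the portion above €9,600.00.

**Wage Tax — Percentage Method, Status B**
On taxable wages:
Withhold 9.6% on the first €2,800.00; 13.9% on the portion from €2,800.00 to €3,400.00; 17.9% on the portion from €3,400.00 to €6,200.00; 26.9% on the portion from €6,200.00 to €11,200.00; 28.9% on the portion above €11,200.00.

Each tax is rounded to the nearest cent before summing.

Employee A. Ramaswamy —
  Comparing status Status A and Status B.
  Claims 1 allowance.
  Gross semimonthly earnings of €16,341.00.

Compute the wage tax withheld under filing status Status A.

Wage Tax (Status A): taxable = €16,341.00 − 1×€360.00 = €15,981.00
  €1,624.40 + 39.2% × (€15,981.00 − €9,600.00) = €1,624.40 + 39.2% × €6,381.00 = €4,125.75

€4,125.75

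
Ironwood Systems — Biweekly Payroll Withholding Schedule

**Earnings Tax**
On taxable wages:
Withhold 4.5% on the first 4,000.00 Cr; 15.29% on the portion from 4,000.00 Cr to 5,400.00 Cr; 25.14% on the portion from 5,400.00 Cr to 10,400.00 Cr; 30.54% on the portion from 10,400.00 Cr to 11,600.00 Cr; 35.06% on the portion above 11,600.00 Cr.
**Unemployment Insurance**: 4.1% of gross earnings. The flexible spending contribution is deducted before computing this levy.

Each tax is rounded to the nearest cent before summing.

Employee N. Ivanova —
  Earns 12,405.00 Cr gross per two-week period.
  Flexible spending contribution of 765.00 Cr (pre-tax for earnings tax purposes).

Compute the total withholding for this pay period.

Earnings Tax: taxable = 12,405.00 Cr − 765.00 Cr = 11,640.00 Cr
  2,017.54 Cr + 35.06% × (11,640.00 Cr − 11,600.00 Cr) = 2,017.54 Cr + 35.06% × 40.00 Cr = 2,031.56 Cr
Unemployment Insurance: 4.1% × 11,640.00 Cr = 477.24 Cr
Total: 2,031.56 Cr + 477.24 Cr = 2,508.80 Cr

2,508.80 Cr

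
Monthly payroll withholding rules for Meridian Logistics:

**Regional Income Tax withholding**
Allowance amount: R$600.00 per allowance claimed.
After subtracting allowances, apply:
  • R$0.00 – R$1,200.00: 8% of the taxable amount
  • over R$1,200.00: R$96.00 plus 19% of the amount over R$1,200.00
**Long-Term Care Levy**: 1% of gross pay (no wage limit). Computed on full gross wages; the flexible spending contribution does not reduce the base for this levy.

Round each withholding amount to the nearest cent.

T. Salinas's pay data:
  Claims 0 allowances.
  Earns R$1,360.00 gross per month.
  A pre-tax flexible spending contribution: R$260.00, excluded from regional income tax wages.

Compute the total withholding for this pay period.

R$101.60

Regional Income Tax: taxable = R$1,360.00 − R$260.00 = R$1,100.00
  8% × R$1,100.00 = R$88.00
Long-Term Care Levy: 1% × R$1,360.00 = R$13.60
Total: R$88.00 + R$13.60 = R$101.60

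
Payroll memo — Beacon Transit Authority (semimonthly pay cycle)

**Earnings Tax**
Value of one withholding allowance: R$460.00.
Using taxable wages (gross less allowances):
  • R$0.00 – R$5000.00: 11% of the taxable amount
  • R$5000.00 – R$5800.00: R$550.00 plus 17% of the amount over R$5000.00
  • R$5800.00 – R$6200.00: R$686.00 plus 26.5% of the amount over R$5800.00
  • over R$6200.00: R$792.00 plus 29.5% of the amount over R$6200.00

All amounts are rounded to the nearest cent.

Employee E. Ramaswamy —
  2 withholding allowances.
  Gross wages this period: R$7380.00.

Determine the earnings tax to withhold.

R$868.70

Earnings Tax: taxable = R$7380.00 − 2×R$460.00 = R$6460.00
  R$792.00 + 29.5% × (R$6460.00 − R$6200.00) = R$792.00 + 29.5% × R$260.00 = R$868.70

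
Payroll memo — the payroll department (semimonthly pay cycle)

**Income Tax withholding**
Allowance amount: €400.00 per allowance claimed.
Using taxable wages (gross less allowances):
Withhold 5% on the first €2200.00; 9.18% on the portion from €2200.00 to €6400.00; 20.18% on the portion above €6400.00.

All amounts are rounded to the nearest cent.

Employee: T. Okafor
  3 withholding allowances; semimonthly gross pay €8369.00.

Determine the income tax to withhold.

Income Tax: taxable = €8369.00 − 3×€400.00 = €7169.00
  €495.56 + 20.18% × (€7169.00 − €6400.00) = €495.56 + 20.18% × €769.00 = €650.74

€650.74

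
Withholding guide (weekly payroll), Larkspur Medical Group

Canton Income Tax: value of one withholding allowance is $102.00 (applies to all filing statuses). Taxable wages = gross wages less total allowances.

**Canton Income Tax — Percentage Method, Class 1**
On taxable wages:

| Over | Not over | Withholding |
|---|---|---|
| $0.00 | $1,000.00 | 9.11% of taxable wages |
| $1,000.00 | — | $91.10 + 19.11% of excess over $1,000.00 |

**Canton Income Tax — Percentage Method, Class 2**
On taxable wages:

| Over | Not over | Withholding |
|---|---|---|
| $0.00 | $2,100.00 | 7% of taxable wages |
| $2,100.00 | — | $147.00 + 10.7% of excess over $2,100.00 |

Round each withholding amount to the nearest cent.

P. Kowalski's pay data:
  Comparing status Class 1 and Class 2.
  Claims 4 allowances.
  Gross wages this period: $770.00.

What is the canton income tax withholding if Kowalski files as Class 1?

Canton Income Tax (Class 1): taxable = $770.00 − 4×$102.00 = $362.00
  9.11% × $362.00 = $32.98

$32.98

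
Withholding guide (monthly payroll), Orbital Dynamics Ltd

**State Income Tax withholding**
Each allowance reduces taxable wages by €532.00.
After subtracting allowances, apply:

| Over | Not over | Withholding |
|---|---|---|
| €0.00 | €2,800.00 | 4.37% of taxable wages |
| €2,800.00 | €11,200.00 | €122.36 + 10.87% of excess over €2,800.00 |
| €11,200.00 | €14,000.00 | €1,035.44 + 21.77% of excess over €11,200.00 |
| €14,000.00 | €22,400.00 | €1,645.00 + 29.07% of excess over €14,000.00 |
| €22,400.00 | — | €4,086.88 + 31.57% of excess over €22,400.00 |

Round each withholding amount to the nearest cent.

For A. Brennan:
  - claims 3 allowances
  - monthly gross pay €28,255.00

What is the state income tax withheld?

€5,431.45

State Income Tax: taxable = €28,255.00 − 3×€532.00 = €26,659.00
  €4,086.88 + 31.57% × (€26,659.00 − €22,400.00) = €4,086.88 + 31.57% × €4,259.00 = €5,431.45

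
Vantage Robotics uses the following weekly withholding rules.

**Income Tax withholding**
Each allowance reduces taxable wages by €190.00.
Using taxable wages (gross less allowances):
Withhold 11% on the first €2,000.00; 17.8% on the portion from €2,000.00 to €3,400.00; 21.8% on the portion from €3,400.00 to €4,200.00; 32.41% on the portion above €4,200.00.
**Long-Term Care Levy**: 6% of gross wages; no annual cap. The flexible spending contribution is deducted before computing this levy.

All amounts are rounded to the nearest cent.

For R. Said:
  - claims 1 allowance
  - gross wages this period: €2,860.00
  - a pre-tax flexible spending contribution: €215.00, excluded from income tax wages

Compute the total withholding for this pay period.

€459.69

Income Tax: taxable = €2,860.00 − €215.00 − 1×€190.00 = €2,455.00
  €220.00 + 17.8% × (€2,455.00 − €2,000.00) = €220.00 + 17.8% × €455.00 = €300.99
Long-Term Care Levy: 6% × €2,645.00 = €158.70
Total: €300.99 + €158.70 = €459.69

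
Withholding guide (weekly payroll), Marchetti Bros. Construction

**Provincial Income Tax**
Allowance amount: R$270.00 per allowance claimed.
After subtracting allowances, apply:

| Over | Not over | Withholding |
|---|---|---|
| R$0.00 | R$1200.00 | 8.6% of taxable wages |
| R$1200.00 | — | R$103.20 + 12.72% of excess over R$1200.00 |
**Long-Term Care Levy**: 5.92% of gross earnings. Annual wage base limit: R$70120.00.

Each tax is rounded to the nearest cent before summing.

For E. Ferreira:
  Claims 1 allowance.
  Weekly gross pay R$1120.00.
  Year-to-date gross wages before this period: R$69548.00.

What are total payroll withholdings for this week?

R$106.96

Provincial Income Tax: taxable = R$1120.00 − 1×R$270.00 = R$850.00
  8.6% × R$850.00 = R$73.10
Long-Term Care Levy: cap R$70120.00 − YTD R$69548.00 = R$572.00 subject; 5.92% × R$572.00 = R$33.86
Total: R$73.10 + R$33.86 = R$106.96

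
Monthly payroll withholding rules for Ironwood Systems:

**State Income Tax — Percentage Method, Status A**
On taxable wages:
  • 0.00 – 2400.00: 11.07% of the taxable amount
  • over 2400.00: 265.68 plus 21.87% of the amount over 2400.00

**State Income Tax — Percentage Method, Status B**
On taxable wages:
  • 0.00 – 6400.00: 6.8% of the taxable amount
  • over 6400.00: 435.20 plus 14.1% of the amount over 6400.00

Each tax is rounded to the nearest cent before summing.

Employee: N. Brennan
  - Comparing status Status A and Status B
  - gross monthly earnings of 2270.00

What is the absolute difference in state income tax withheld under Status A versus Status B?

State Income Tax (Status A): taxable = 2270.00
  11.07% × 2270.00 = 251.29
State Income Tax (Status B): taxable = 2270.00
  6.8% × 2270.00 = 154.36
Difference: |251.29 − 154.36| = 96.93 (higher under Status A)

96.93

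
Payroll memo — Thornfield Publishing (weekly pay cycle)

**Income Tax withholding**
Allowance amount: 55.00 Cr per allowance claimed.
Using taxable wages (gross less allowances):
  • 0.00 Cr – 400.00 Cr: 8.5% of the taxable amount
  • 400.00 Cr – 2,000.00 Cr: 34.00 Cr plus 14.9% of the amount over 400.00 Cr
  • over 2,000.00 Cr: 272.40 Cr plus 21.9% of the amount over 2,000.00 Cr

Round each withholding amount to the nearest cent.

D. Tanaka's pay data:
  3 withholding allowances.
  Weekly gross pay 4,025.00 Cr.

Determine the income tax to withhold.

Income Tax: taxable = 4,025.00 Cr − 3×55.00 Cr = 3,860.00 Cr
  272.40 Cr + 21.9% × (3,860.00 Cr − 2,000.00 Cr) = 272.40 Cr + 21.9% × 1,860.00 Cr = 679.74 Cr

679.74 Cr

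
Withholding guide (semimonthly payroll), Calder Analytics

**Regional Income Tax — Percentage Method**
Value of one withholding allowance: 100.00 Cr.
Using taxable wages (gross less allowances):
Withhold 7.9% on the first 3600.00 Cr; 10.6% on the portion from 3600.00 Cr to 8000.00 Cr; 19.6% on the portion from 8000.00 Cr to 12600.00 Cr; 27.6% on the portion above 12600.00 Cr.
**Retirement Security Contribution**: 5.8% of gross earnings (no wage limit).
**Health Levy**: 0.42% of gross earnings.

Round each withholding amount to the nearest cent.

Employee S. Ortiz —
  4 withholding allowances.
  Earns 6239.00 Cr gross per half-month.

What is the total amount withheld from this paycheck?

909.79 Cr

Regional Income Tax: taxable = 6239.00 Cr − 4×100.00 Cr = 5839.00 Cr
  284.40 Cr + 10.6% × (5839.00 Cr − 3600.00 Cr) = 284.40 Cr + 10.6% × 2239.00 Cr = 521.73 Cr
Retirement Security Contribution: 5.8% × 6239.00 Cr = 361.86 Cr
Health Levy: 0.42% × 6239.00 Cr = 26.20 Cr
Total: 521.73 Cr + 361.86 Cr + 26.20 Cr = 909.79 Cr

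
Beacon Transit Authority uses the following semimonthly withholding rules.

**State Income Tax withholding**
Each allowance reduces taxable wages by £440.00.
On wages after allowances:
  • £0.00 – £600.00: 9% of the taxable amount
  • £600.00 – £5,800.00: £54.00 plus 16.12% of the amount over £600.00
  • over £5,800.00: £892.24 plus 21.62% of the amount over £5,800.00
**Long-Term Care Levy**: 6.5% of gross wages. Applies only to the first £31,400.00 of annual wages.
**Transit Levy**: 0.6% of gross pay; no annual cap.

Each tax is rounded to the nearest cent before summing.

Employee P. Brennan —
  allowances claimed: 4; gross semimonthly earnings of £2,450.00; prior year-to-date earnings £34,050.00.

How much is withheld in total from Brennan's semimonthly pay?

£83.21

State Income Tax: taxable = £2,450.00 − 4×£440.00 = £690.00
  £54.00 + 16.12% × (£690.00 − £600.00) = £54.00 + 16.12% × £90.00 = £68.51
Long-Term Care Levy: YTD £34,050.00 ≥ cap £31,400.00 → £0.00
Transit Levy: 0.6% × £2,450.00 = £14.70
Total: £68.51 + £0.00 + £14.70 = £83.21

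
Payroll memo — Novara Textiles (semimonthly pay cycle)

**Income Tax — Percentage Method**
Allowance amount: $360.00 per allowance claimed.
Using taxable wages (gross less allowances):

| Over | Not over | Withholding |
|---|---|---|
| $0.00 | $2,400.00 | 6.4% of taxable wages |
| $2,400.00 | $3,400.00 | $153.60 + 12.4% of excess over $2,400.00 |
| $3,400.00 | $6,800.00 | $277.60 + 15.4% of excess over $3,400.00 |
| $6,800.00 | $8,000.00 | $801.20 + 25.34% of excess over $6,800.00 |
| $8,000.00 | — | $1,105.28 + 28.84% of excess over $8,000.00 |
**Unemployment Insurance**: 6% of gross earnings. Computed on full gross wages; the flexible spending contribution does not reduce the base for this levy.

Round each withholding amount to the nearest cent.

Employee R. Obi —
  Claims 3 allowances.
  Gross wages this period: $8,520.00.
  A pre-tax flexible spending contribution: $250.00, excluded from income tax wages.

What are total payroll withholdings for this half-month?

Income Tax: taxable = $8,520.00 − $250.00 − 3×$360.00 = $7,190.00
  $801.20 + 25.34% × ($7,190.00 − $6,800.00) = $801.20 + 25.34% × $390.00 = $900.03
Unemployment Insurance: 6% × $8,520.00 = $511.20
Total: $900.03 + $511.20 = $1,411.23

$1,411.23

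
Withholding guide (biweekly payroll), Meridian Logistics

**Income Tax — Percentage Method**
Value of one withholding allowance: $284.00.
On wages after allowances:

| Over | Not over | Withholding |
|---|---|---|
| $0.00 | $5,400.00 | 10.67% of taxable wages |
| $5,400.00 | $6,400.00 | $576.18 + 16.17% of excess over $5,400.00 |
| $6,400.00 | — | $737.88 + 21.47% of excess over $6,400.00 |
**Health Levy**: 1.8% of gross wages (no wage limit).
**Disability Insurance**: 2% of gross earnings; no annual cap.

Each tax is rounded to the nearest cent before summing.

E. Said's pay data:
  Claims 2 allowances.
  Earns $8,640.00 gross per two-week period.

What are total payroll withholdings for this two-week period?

Income Tax: taxable = $8,640.00 − 2×$284.00 = $8,072.00
  $737.88 + 21.47% × ($8,072.00 − $6,400.00) = $737.88 + 21.47% × $1,672.00 = $1,096.86
Health Levy: 1.8% × $8,640.00 = $155.52
Disability Insurance: 2% × $8,640.00 = $172.80
Total: $1,096.86 + $155.52 + $172.80 = $1,425.18

$1,425.18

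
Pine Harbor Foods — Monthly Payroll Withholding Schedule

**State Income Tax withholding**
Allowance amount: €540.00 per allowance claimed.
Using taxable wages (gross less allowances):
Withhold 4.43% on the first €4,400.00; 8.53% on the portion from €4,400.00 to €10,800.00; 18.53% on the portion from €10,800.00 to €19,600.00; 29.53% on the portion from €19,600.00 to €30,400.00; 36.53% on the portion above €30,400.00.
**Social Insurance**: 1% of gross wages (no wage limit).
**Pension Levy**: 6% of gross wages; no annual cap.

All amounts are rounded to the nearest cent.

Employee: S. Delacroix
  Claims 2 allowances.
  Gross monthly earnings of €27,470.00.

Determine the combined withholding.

State Income Tax: taxable = €27,470.00 − 2×€540.00 = €26,390.00
  €2,371.48 + 29.53% × (€26,390.00 − €19,600.00) = €2,371.48 + 29.53% × €6,790.00 = €4,376.57
Social Insurance: 1% × €27,470.00 = €274.70
Pension Levy: 6% × €27,470.00 = €1,648.20
Total: €4,376.57 + €274.70 + €1,648.20 = €6,299.47

€6,299.47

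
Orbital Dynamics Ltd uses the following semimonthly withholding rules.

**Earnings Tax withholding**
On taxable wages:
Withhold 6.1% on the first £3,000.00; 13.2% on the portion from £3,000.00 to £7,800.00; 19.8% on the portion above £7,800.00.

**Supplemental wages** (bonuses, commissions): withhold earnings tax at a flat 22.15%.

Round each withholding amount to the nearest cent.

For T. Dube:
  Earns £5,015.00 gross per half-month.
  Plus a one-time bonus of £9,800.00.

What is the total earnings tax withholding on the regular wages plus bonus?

£2,619.68

Earnings Tax: taxable = £5,015.00
  £183.00 + 13.2% × (£5,015.00 − £3,000.00) = £183.00 + 13.2% × £2,015.00 = £448.98
Supplemental (22.15% flat on bonus): 22.15% × £9,800.00 = £2,170.70
Total earnings tax: £448.98 + £2,170.70 = £2,619.68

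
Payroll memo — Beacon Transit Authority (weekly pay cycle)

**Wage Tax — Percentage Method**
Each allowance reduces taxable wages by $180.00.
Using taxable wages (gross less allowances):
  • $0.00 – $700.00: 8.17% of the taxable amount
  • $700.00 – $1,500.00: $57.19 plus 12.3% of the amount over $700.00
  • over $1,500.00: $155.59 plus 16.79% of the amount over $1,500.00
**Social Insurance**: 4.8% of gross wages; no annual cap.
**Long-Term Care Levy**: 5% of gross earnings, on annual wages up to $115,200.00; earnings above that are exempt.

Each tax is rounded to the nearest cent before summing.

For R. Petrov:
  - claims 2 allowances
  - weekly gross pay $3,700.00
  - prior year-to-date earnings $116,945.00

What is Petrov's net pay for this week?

$3,057.87

Wage Tax: taxable = $3,700.00 − 2×$180.00 = $3,340.00
  $155.59 + 16.79% × ($3,340.00 − $1,500.00) = $155.59 + 16.79% × $1,840.00 = $464.53
Social Insurance: 4.8% × $3,700.00 = $177.60
Long-Term Care Levy: YTD $116,945.00 ≥ cap $115,200.00 → $0.00
Total withheld: $464.53 + $177.60 + $0.00 = $642.13
Net pay: $3,700.00 − $642.13 = $3,057.87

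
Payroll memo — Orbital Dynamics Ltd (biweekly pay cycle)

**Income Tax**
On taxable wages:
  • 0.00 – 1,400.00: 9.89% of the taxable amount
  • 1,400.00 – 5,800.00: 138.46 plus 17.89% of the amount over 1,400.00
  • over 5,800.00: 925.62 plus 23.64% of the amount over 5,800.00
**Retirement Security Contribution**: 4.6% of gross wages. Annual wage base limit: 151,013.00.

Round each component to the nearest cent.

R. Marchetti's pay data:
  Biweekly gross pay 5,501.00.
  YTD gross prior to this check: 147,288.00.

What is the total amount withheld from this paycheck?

Income Tax: taxable = 5,501.00
  138.46 + 17.89% × (5,501.00 − 1,400.00) = 138.46 + 17.89% × 4,101.00 = 872.13
Retirement Security Contribution: cap 151,013.00 − YTD 147,288.00 = 3,725.00 subject; 4.6% × 3,725.00 = 171.35
Total: 872.13 + 171.35 = 1,043.48

1,043.48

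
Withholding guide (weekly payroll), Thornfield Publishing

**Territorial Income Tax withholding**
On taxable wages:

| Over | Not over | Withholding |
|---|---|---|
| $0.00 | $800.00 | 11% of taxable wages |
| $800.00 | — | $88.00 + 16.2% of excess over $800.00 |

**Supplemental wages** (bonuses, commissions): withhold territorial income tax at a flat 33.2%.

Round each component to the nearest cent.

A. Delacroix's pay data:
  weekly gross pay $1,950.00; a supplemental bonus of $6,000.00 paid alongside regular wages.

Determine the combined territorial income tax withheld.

$2,266.30

Territorial Income Tax: taxable = $1,950.00
  $88.00 + 16.2% × ($1,950.00 − $800.00) = $88.00 + 16.2% × $1,150.00 = $274.30
Supplemental (33.2% flat on bonus): 33.2% × $6,000.00 = $1,992.00
Total territorial income tax: $274.30 + $1,992.00 = $2,266.30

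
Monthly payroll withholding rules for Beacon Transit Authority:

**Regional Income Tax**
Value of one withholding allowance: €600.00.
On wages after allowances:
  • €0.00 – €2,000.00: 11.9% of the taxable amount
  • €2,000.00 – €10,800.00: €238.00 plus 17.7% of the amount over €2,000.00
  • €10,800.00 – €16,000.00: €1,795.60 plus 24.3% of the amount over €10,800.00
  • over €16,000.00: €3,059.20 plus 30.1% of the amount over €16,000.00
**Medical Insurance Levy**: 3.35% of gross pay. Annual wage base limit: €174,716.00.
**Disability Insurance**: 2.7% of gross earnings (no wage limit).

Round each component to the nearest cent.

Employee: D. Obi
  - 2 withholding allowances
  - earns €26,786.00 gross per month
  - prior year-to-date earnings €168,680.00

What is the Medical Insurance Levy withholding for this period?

€202.21

Medical Insurance Levy: cap €174,716.00 − YTD €168,680.00 = €6,036.00 subject; 3.35% × €6,036.00 = €202.21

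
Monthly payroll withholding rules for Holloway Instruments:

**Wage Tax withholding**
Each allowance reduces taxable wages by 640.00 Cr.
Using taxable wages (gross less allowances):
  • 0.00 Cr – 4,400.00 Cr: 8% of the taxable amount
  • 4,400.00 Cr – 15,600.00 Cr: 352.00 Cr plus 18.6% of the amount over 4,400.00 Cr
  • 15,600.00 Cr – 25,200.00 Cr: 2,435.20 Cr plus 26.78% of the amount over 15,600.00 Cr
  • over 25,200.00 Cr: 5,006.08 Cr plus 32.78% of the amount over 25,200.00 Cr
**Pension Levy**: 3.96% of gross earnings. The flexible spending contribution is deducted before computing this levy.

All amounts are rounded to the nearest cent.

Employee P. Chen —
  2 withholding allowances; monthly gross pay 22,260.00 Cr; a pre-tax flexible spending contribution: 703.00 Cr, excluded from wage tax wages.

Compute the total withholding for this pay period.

4,541.36 Cr

Wage Tax: taxable = 22,260.00 Cr − 703.00 Cr − 2×640.00 Cr = 20,277.00 Cr
  2,435.20 Cr + 26.78% × (20,277.00 Cr − 15,600.00 Cr) = 2,435.20 Cr + 26.78% × 4,677.00 Cr = 3,687.70 Cr
Pension Levy: 3.96% × 21,557.00 Cr = 853.66 Cr
Total: 3,687.70 Cr + 853.66 Cr = 4,541.36 Cr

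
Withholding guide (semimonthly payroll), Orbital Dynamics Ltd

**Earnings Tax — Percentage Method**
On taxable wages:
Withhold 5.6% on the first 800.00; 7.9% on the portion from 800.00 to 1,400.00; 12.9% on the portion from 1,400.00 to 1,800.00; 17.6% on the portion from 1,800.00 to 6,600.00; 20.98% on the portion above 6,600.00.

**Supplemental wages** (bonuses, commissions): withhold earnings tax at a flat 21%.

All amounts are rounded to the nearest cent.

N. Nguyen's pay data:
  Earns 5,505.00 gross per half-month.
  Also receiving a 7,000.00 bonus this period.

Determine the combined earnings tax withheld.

Earnings Tax: taxable = 5,505.00
  143.80 + 17.6% × (5,505.00 − 1,800.00) = 143.80 + 17.6% × 3,705.00 = 795.88
Supplemental (21% flat on bonus): 21% × 7,000.00 = 1,470.00
Total earnings tax: 795.88 + 1,470.00 = 2,265.88

2,265.88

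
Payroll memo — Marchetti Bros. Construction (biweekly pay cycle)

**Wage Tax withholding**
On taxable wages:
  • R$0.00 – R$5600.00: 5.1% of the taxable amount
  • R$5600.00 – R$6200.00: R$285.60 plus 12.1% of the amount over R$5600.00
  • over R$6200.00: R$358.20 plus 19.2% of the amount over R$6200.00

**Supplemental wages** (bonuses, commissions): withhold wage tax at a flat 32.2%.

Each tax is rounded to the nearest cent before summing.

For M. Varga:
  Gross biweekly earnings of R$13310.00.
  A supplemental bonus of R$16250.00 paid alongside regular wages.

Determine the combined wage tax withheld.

Wage Tax: taxable = R$13310.00
  R$358.20 + 19.2% × (R$13310.00 − R$6200.00) = R$358.20 + 19.2% × R$7110.00 = R$1723.32
Supplemental (32.2% flat on bonus): 32.2% × R$16250.00 = R$5232.50
Total wage tax: R$1723.32 + R$5232.50 = R$6955.82

R$6955.82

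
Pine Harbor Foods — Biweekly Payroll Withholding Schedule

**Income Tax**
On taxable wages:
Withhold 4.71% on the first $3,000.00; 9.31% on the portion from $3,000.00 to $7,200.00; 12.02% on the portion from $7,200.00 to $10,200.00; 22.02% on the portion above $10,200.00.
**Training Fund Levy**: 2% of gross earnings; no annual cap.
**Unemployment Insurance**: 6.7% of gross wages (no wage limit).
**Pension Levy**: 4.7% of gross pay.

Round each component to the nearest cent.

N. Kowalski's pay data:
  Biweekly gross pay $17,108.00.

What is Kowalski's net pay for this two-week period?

Income Tax: taxable = $17,108.00
  $892.92 + 22.02% × ($17,108.00 − $10,200.00) = $892.92 + 22.02% × $6,908.00 = $2,414.06
Training Fund Levy: 2% × $17,108.00 = $342.16
Unemployment Insurance: 6.7% × $17,108.00 = $1,146.24
Pension Levy: 4.7% × $17,108.00 = $804.08
Total withheld: $2,414.06 + $342.16 + $1,146.24 + $804.08 = $4,706.54
Net pay: $17,108.00 − $4,706.54 = $12,401.46

$12,401.46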